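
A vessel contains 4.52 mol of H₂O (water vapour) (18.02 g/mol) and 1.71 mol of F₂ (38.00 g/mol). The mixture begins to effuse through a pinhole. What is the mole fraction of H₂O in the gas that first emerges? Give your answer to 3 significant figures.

0.793

The effusion rate of species i is ∝ p_i/√M_i ∝ n_i/√M_i.
x_H₂O(eff) = (n_H₂O/√M_H₂O) / (n_H₂O/√M_H₂O + n_F₂/√M_F₂)
= (4.52/√18.02) / (4.52/√18.02 + 1.71/√38.00) = 1.065/(1.065 + 0.2774) = 0.793.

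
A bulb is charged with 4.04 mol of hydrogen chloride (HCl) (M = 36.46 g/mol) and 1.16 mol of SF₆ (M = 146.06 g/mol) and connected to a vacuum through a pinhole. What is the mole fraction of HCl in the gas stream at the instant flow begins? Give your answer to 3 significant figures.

0.875

Effusion rate of each component ∝ n_i/√M_i (partial pressure × 1/√M).
x_HCl(eff) = (n_HCl/√M_HCl) / (n_HCl/√M_HCl + n_SF₆/√M_SF₆)
= (4.04/√36.46) / (4.04/√36.46 + 1.16/√146.06) = 0.6691/(0.6691 + 0.09598) = 0.875.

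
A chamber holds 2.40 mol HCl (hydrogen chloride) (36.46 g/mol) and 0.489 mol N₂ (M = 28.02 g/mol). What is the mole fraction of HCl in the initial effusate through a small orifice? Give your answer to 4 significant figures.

Rate_i ∝ x_i/√M_i (Graham's law weighted by mole fraction), so the effusate composition follows n_i/√M_i.
Mole fraction of HCl in the effusate = (n_HCl/√M_HCl) / (n_HCl/√M_HCl + n_N₂/√M_N₂)
= (2.40/√36.46) / (2.40/√36.46 + 0.489/√28.02) = 0.3975/(0.3975 + 0.09238) = 0.8114.

0.8114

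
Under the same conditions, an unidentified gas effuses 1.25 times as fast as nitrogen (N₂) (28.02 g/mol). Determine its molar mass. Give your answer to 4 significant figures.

17.93 g/mol

Graham's law gives rate_X/rate_N₂ = √(M_N₂/M_X).
1.25 = √(28.02/M_X)
M_X = 28.02 / 1.25² = 28.02 / 1.562 = 17.93 g/mol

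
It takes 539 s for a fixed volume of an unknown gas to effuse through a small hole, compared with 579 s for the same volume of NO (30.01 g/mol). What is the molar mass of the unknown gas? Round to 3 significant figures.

Using Graham's law: t_X/t_NO = √(M_X/M_NO).
539/579 = 0.9309 = √(M_X/30.01)
M_X = 30.01 × 0.9309² = 30.01 × 0.8666 = 26.0 g/mol

26.0 g/mol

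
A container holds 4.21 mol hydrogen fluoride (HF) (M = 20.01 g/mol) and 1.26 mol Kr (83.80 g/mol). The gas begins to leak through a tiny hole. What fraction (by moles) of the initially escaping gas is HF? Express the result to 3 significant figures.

0.872

The effusion rate of species i is ∝ p_i/√M_i ∝ n_i/√M_i.
Mole fraction of HF in the effusate = (n_HF/√M_HF) / (n_HF/√M_HF + n_Kr/√M_Kr)
= (4.21/√20.01) / (4.21/√20.01 + 1.26/√83.80) = 0.9411/(0.9411 + 0.1376) = 0.872.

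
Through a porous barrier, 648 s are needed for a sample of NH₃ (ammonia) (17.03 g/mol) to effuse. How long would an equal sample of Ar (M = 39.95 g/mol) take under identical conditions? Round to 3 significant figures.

By Graham's law, t_Ar/t_NH₃ = √(M_Ar/M_NH₃) = √(39.95/17.03) = √2.346 = 1.532.
So the time for Ar is 648 × 1.532 = 992 s.

992 s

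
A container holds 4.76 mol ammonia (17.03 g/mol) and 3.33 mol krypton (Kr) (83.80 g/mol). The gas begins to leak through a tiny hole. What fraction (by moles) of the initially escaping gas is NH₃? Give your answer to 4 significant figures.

Each component's effusion rate ∝ (its partial pressure)·(1/√M) ∝ n_i/√M_i.
x_NH₃(eff) = (n_NH₃/√M_NH₃) / (n_NH₃/√M_NH₃ + n_Kr/√M_Kr)
= (4.76/√17.03) / (4.76/√17.03 + 3.33/√83.80) = 1.153/(1.153 + 0.3638) = 0.7602.

0.7602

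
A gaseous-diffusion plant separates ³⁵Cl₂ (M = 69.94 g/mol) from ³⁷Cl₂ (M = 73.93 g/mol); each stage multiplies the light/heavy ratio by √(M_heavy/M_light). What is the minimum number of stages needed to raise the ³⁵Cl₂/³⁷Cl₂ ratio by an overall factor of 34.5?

128

With α = √(73.93/69.94) per stage, ln α = ½ ln(1.05705) = 0.02774.
Need α^N ≥ 34.5 ⇒ N ≥ ln(34.5) / ln α = 3.541 / 0.02774 = 127.65.
So at least 128 stages are needed.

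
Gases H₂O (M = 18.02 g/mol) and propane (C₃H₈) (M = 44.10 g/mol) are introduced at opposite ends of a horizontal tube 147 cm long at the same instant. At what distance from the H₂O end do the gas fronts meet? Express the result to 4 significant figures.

The fronts meet when d_H₂O + d_C₃H₈ = L with d_H₂O/d_C₃H₈ = √(M_C₃H₈/M_H₂O) (Graham's law). Here √(M_C₃H₈/M_H₂O) = √(44.10/18.02) = 1.564.
With d_H₂O + d_C₃H₈ = 147 cm, d_C₃H₈ = 147/(1 + 1.564) = 57.32 cm.
d_H₂O = 147 − 57.32 = 89.68 cm.

89.68 cm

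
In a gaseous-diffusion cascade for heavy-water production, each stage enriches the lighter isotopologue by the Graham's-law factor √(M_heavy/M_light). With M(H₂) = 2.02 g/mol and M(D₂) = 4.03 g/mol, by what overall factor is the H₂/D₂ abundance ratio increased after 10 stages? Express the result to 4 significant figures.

Overall factor = α^10 with α = √(4.03/2.02), i.e. (4.03/2.02)^(10/2).
= 1.99505^5 = 31.61.

31.61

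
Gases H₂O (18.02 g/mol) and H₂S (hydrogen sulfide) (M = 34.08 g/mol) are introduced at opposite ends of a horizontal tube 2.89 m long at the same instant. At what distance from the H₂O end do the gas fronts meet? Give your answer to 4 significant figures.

Graham's law gives d_H₂O/d_H₂S = rate_H₂O/rate_H₂S = √(M_H₂S/M_H₂O) = √(34.08/18.02) = 1.375.
With d_H₂O + d_H₂S = 2.89 m, d_H₂S = 2.89/(1 + 1.375) = 1.217 m.
d_H₂O = 2.89 − 1.217 = 1.673 m.

1.673 m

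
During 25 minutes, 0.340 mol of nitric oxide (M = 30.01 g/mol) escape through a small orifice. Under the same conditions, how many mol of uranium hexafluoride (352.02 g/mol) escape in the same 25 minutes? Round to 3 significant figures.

0.0993 mol

From Graham's law, rate_UF₆/rate_NO = √(M_NO/M_UF₆) = √(30.01/352.02) = √0.08525 = 0.2920.
So the amount for UF₆ is 0.340 × 0.2920 = 0.0993 mol.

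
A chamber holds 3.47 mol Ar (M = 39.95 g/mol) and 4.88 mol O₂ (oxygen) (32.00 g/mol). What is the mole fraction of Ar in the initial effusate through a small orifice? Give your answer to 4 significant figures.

0.3889

Each component's effusion rate ∝ (its partial pressure)·(1/√M) ∝ n_i/√M_i.
So x_Ar in the escaping gas = (n_Ar/√M_Ar) / Σ(n_i/√M_i)
= (3.47/√39.95) / (3.47/√39.95 + 4.88/√32.00) = 0.5490/(0.5490 + 0.8627) = 0.3889.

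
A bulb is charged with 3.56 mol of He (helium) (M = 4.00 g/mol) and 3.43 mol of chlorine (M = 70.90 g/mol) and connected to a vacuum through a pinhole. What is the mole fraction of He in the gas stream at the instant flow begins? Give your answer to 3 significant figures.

Effusion rate of each component ∝ n_i/√M_i (partial pressure × 1/√M).
So x_He in the escaping gas = (n_He/√M_He) / Σ(n_i/√M_i)
= (3.56/√4.00) / (3.56/√4.00 + 3.43/√70.90) = 1.780/(1.780 + 0.4074) = 0.814.

0.814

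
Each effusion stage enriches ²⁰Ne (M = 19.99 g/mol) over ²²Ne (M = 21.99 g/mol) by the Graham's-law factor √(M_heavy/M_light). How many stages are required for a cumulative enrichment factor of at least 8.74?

With α = √(21.99/19.99) per stage, ln α = ½ ln(1.10005) = 0.04768.
Need α^N ≥ 8.74 ⇒ N ≥ ln(8.74) / ln α = 2.168 / 0.04768 = 45.47.
Minimum whole number of stages: N = 46.

46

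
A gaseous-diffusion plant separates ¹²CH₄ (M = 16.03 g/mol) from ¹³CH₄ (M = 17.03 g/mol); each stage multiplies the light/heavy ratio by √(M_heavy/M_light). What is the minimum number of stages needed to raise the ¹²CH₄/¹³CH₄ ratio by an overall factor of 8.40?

With α = √(17.03/16.03) per stage, ln α = ½ ln(1.06238) = 0.03026.
Need α^N ≥ 8.40 ⇒ N ≥ ln(8.40) / ln α = 2.128 / 0.03026 = 70.34.
So at least 71 stages are needed.

71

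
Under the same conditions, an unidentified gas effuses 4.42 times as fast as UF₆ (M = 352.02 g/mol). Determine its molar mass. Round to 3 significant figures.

Using Graham's law: rate_X/rate_UF₆ = √(M_UF₆/M_X).
4.42 = √(352.02/M_X)
M_X = 352.02 / 4.42² = 352.02 / 19.54 = 18.0 g/mol

18.0 g/mol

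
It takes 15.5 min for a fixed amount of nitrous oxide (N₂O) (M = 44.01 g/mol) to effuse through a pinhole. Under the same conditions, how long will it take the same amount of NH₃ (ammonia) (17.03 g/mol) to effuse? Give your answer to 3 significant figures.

9.64 min

Using Graham's law: t_NH₃/t_N₂O = √(M_NH₃/M_N₂O) = √(17.03/44.01) = √0.3870 = 0.6221.
So the time for NH₃ is 15.5 × 0.6221 = 9.64 min.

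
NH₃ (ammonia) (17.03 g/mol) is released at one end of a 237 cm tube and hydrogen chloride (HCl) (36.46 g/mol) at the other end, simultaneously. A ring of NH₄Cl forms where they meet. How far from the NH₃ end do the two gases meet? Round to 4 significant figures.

140.8 cm

The fronts meet when d_NH₃ + d_HCl = L with d_NH₃/d_HCl = √(M_HCl/M_NH₃) (Graham's law). Here √(M_HCl/M_NH₃) = √(36.46/17.03) = 1.463.
With d_NH₃ + d_HCl = 237 cm, d_HCl = 237/(1 + 1.463) = 96.22 cm.
d_NH₃ = 237 − 96.22 = 140.8 cm.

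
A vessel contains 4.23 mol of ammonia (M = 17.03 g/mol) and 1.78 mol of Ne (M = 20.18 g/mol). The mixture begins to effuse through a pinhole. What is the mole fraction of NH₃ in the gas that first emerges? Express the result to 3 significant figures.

Rate_i ∝ x_i/√M_i (Graham's law weighted by mole fraction), so the effusate composition follows n_i/√M_i.
So x_NH₃ in the escaping gas = (n_NH₃/√M_NH₃) / Σ(n_i/√M_i)
= (4.23/√17.03) / (4.23/√17.03 + 1.78/√20.18) = 1.025/(1.025 + 0.3962) = 0.721.

0.721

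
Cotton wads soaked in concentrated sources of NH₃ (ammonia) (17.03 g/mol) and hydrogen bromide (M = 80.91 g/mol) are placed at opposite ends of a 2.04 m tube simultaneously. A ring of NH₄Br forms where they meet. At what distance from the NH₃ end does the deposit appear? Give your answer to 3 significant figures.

Graham's law gives d_NH₃/d_HBr = rate_NH₃/rate_HBr = √(M_HBr/M_NH₃) = √(80.91/17.03) = 2.180.
With d_NH₃ + d_HBr = 2.04 m, d_HBr = 2.04/(1 + 2.180) = 0.6416 m.
d_NH₃ = 2.04 − 0.6416 = 1.40 m.

1.40 m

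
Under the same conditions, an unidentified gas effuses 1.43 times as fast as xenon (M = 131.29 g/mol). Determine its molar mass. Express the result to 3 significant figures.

By Graham's law, rate_X/rate_Xe = √(M_Xe/M_X).
1.43 = √(131.29/M_X)
M_X = 131.29 / 1.43² = 131.29 / 2.045 = 64.2 g/mol

64.2 g/mol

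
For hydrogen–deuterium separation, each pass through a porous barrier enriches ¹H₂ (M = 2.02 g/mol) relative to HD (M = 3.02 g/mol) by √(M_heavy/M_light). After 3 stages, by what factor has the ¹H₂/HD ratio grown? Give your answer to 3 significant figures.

Each stage multiplies the ratio by α = √(3.02/2.02), so after 3 stages the overall factor is α^3 = (3.02/2.02)^(3/2).
= 1.49505^(3/2) = 1.83.

1.83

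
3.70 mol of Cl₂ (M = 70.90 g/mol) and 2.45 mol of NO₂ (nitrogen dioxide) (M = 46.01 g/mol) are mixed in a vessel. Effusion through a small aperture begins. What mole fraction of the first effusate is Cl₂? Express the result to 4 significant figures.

Rate_i ∝ x_i/√M_i (Graham's law weighted by mole fraction), so the effusate composition follows n_i/√M_i.
x_Cl₂(eff) = (n_Cl₂/√M_Cl₂) / (n_Cl₂/√M_Cl₂ + n_NO₂/√M_NO₂)
= (3.70/√70.90) / (3.70/√70.90 + 2.45/√46.01) = 0.4394/(0.4394 + 0.3612) = 0.5489.

0.5489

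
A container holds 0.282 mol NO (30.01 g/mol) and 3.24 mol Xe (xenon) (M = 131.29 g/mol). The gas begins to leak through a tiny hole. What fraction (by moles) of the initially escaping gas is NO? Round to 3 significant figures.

0.154

Rate_i ∝ x_i/√M_i (Graham's law weighted by mole fraction), so the effusate composition follows n_i/√M_i.
So x_NO in the escaping gas = (n_NO/√M_NO) / Σ(n_i/√M_i)
= (0.282/√30.01) / (0.282/√30.01 + 3.24/√131.29) = 0.05148/(0.05148 + 0.2828) = 0.154.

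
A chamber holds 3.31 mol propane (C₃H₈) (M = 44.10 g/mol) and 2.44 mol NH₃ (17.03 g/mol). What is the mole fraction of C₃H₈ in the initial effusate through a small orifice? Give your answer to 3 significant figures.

Each component's effusion rate ∝ (its partial pressure)·(1/√M) ∝ n_i/√M_i.
So x_C₃H₈ in the escaping gas = (n_C₃H₈/√M_C₃H₈) / Σ(n_i/√M_i)
= (3.31/√44.10) / (3.31/√44.10 + 2.44/√17.03) = 0.4984/(0.4984 + 0.5913) = 0.457.

0.457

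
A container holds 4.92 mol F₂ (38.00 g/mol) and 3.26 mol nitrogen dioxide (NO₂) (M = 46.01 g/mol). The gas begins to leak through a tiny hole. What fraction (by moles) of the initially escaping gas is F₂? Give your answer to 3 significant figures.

Effusion rate of each component ∝ n_i/√M_i (partial pressure × 1/√M).
x_F₂(eff) = (n_F₂/√M_F₂) / (n_F₂/√M_F₂ + n_NO₂/√M_NO₂)
= (4.92/√38.00) / (4.92/√38.00 + 3.26/√46.01) = 0.7981/(0.7981 + 0.4806) = 0.624.

0.624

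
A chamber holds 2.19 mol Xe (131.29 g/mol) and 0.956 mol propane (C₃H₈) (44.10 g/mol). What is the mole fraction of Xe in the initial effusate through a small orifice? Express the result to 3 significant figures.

Rate_i ∝ x_i/√M_i (Graham's law weighted by mole fraction), so the effusate composition follows n_i/√M_i.
So x_Xe in the escaping gas = (n_Xe/√M_Xe) / Σ(n_i/√M_i)
= (2.19/√131.29) / (2.19/√131.29 + 0.956/√44.10) = 0.1911/(0.1911 + 0.1440) = 0.570.

0.570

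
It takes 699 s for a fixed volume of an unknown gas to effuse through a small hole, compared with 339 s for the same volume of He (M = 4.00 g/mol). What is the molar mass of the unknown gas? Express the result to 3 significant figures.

17.0 g/mol

Using Graham's law: t_X/t_He = √(M_X/M_He).
699/339 = 2.062 = √(M_X/4.00)
M_X = 4.00 × 2.062² = 4.00 × 4.252 = 17.0 g/mol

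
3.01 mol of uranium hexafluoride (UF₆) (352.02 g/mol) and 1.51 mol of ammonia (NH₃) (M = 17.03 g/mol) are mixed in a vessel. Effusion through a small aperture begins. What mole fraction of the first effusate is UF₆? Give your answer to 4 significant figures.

The effusion rate of species i is ∝ p_i/√M_i ∝ n_i/√M_i.
x_UF₆(eff) = (n_UF₆/√M_UF₆) / (n_UF₆/√M_UF₆ + n_NH₃/√M_NH₃)
= (3.01/√352.02) / (3.01/√352.02 + 1.51/√17.03) = 0.1604/(0.1604 + 0.3659) = 0.3048.

0.3048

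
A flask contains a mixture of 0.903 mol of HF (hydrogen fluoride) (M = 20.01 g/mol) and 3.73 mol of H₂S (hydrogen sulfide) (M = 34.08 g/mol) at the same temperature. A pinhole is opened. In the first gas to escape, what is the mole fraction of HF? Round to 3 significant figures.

0.240

The effusion rate of species i is ∝ p_i/√M_i ∝ n_i/√M_i.
Mole fraction of HF in the effusate = (n_HF/√M_HF) / (n_HF/√M_HF + n_H₂S/√M_H₂S)
= (0.903/√20.01) / (0.903/√20.01 + 3.73/√34.08) = 0.2019/(0.2019 + 0.6389) = 0.240.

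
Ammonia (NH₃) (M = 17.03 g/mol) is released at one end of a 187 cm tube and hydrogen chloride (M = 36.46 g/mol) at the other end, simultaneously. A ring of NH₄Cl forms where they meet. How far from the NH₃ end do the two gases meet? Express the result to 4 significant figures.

111.1 cm

Distances travelled in equal time are proportional to diffusion rates, so d_NH₃/d_HCl = √(M_HCl/M_NH₃) = √(36.46/17.03) = 1.463.
With d_NH₃ + d_HCl = 187 cm, d_HCl = 187/(1 + 1.463) = 75.92 cm.
d_NH₃ = 187 − 75.92 = 111.1 cm.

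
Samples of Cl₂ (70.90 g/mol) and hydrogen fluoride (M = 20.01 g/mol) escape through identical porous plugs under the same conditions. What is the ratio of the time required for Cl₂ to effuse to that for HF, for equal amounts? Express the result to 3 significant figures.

1.88

From Graham's law, t_Cl₂/t_HF = √(M_Cl₂/M_HF) = √(70.90/20.01) = √3.543 = 1.88.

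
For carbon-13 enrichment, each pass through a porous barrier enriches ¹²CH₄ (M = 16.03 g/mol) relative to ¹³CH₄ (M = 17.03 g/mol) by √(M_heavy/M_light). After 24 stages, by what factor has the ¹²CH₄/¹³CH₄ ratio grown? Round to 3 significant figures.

The single-stage factor is √(M_heavy/M_light), so 24 stages give [√(17.03/16.03)]^24 = (17.03/16.03)^(24/2).
= 1.06238^12 = 2.07.

2.07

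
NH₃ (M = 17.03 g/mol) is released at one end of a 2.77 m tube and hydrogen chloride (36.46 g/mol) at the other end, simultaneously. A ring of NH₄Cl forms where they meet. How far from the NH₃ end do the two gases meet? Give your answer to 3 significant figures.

1.65 m

The fronts meet when d_NH₃ + d_HCl = L with d_NH₃/d_HCl = √(M_HCl/M_NH₃) (Graham's law). Here √(M_HCl/M_NH₃) = √(36.46/17.03) = 1.463.
With d_NH₃ + d_HCl = 2.77 m, d_HCl = 2.77/(1 + 1.463) = 1.125 m.
d_NH₃ = 2.77 − 1.125 = 1.65 m.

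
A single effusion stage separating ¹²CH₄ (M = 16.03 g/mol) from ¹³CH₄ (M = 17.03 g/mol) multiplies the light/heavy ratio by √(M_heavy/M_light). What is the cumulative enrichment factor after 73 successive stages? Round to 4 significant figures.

9.105

After 73 stages the ratio has grown by (√(17.03/16.03))^73 = (17.03/16.03)^(73/2).
= 1.06238^(73/2) = 9.105.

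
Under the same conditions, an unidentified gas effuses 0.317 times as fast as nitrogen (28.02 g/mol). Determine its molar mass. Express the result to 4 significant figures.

Graham's law gives rate_X/rate_N₂ = √(M_N₂/M_X).
0.317 = √(28.02/M_X)
M_X = 28.02 / 0.317² = 28.02 / 0.1005 = 278.8 g/mol

278.8 g/mol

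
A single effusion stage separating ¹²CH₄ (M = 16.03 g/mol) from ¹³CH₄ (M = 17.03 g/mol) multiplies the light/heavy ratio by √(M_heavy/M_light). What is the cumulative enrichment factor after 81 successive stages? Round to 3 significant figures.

Each stage multiplies the ratio by α = √(17.03/16.03), so after 81 stages the overall factor is α^81 = (17.03/16.03)^(81/2).
= 1.06238^(81/2) = 11.6.

11.6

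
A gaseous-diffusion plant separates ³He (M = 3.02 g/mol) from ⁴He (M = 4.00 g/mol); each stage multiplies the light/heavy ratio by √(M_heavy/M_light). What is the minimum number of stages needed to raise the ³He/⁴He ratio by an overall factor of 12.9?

With α = √(4.00/3.02) per stage, ln α = ½ ln(1.32450) = 0.1405.
Need α^N ≥ 12.9 ⇒ N ≥ ln(12.9) / ln α = 2.557 / 0.1405 = 18.20.
So at least 19 stages are needed.

19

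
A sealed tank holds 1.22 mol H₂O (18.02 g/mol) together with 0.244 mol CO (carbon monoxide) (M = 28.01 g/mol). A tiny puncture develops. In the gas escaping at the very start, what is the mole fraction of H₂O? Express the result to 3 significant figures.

0.862

Rate_i ∝ x_i/√M_i (Graham's law weighted by mole fraction), so the effusate composition follows n_i/√M_i.
x_H₂O(eff) = (n_H₂O/√M_H₂O) / (n_H₂O/√M_H₂O + n_CO/√M_CO)
= (1.22/√18.02) / (1.22/√18.02 + 0.244/√28.01) = 0.2874/(0.2874 + 0.04610) = 0.862.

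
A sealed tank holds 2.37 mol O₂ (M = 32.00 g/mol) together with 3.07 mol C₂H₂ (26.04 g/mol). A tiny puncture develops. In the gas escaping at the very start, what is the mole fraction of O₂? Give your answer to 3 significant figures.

Effusion rate of each component ∝ n_i/√M_i (partial pressure × 1/√M).
Mole fraction of O₂ in the effusate = (n_O₂/√M_O₂) / (n_O₂/√M_O₂ + n_C₂H₂/√M_C₂H₂)
= (2.37/√32.00) / (2.37/√32.00 + 3.07/√26.04) = 0.4190/(0.4190 + 0.6016) = 0.411.

0.411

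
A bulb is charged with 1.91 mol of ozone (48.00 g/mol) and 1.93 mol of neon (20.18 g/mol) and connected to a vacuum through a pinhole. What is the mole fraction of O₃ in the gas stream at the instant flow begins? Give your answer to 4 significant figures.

0.3909

The effusion rate of species i is ∝ p_i/√M_i ∝ n_i/√M_i.
x_O₃(eff) = (n_O₃/√M_O₃) / (n_O₃/√M_O₃ + n_Ne/√M_Ne)
= (1.91/√48.00) / (1.91/√48.00 + 1.93/√20.18) = 0.2757/(0.2757 + 0.4296) = 0.3909.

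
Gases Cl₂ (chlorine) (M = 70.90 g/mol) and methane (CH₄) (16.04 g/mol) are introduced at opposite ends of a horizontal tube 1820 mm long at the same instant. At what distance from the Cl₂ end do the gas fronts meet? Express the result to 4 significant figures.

Distances travelled in equal time are proportional to diffusion rates, so d_Cl₂/d_CH₄ = √(M_CH₄/M_Cl₂) = √(16.04/70.90) = 0.4756.
With d_Cl₂ + d_CH₄ = 1820 mm, d_CH₄ = 1820/(1 + 0.4756) = 1233 mm.
d_Cl₂ = 1820 − 1233 = 586.6 mm.

586.6 mm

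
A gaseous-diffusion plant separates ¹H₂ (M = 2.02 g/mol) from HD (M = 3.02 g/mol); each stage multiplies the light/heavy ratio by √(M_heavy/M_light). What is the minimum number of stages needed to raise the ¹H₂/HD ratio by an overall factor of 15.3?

Single-stage factor α = √(3.02/2.02), so ln α = ½ ln(1.49505) = 0.2011.
Need α^N ≥ 15.3 ⇒ N ≥ ln(15.3) / ln α = 2.728 / 0.2011 = 13.57.
Rounding up, N = 14 stages.

14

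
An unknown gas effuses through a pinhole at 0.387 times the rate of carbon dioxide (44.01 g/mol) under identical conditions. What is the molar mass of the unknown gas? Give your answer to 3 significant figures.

Graham's law gives rate_X/rate_CO₂ = √(M_CO₂/M_X).
0.387 = √(44.01/M_X)
M_X = 44.01 / 0.387² = 44.01 / 0.1498 = 294 g/mol

294 g/mol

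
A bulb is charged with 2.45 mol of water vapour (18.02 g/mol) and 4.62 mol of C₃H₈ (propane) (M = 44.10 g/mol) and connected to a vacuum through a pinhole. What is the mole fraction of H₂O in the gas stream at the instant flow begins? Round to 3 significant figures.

The effusion rate of species i is ∝ p_i/√M_i ∝ n_i/√M_i.
Mole fraction of H₂O in the effusate = (n_H₂O/√M_H₂O) / (n_H₂O/√M_H₂O + n_C₃H₈/√M_C₃H₈)
= (2.45/√18.02) / (2.45/√18.02 + 4.62/√44.10) = 0.5771/(0.5771 + 0.6957) = 0.453.

0.453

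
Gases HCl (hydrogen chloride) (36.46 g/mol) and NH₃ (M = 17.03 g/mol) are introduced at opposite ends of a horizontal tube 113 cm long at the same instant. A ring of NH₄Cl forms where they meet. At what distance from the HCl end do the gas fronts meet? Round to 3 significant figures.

Graham's law gives d_HCl/d_NH₃ = rate_HCl/rate_NH₃ = √(M_NH₃/M_HCl) = √(17.03/36.46) = 0.6834.
With d_HCl + d_NH₃ = 113 cm, d_NH₃ = 113/(1 + 0.6834) = 67.12 cm.
d_HCl = 113 − 67.12 = 45.9 cm.

45.9 cm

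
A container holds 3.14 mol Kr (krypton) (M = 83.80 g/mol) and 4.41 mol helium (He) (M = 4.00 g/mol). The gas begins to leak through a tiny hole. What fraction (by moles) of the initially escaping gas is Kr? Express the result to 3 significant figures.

0.135

The effusion rate of species i is ∝ p_i/√M_i ∝ n_i/√M_i.
So x_Kr in the escaping gas = (n_Kr/√M_Kr) / Σ(n_i/√M_i)
= (3.14/√83.80) / (3.14/√83.80 + 4.41/√4.00) = 0.3430/(0.3430 + 2.205) = 0.135.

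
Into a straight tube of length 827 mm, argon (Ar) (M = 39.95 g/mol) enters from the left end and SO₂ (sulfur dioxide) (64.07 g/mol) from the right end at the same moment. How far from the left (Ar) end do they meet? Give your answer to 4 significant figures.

462.1 mm

Distances travelled in equal time are proportional to diffusion rates, so d_Ar/d_SO₂ = √(M_SO₂/M_Ar) = √(64.07/39.95) = 1.266.
With d_Ar + d_SO₂ = 827 mm, d_SO₂ = 827/(1 + 1.266) = 364.9 mm.
d_Ar = 827 − 364.9 = 462.1 mm.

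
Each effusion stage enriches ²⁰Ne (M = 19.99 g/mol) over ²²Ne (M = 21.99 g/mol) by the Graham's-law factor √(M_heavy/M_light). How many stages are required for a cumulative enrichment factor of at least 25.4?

Single-stage factor α = √(21.99/19.99), so ln α = ½ ln(1.10005) = 0.04768.
Need α^N ≥ 25.4 ⇒ N ≥ ln(25.4) / ln α = 3.235 / 0.04768 = 67.85.
So at least 68 stages are needed.

68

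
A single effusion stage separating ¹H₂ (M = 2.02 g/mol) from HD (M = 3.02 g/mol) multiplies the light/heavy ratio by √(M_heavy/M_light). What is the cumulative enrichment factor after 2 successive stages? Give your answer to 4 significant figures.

Overall factor = α^2 with α = √(3.02/2.02), i.e. (3.02/2.02)^(2/2).
= 1.49505^1 = 1.495.

1.495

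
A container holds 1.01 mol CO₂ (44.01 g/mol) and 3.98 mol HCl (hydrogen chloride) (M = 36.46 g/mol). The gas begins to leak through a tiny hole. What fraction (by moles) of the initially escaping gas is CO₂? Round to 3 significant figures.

0.188

Each component's effusion rate ∝ (its partial pressure)·(1/√M) ∝ n_i/√M_i.
So x_CO₂ in the escaping gas = (n_CO₂/√M_CO₂) / Σ(n_i/√M_i)
= (1.01/√44.01) / (1.01/√44.01 + 3.98/√36.46) = 0.1522/(0.1522 + 0.6591) = 0.188.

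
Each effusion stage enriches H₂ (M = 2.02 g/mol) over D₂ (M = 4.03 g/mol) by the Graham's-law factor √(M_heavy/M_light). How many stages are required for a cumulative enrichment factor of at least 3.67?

4

Per stage α = (4.03/2.02)^(1/2) = 1.99505^0.5, giving ln α = 0.3453.
Need α^N ≥ 3.67 ⇒ N ≥ ln(3.67) / ln α = 1.300 / 0.3453 = 3.77.
Minimum whole number of stages: N = 4.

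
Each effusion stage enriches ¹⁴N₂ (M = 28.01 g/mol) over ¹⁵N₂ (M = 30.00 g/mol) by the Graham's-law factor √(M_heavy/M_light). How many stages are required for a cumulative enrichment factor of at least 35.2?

Single-stage factor α = √(30.00/28.01), so ln α = ½ ln(1.07105) = 0.03432.
Need α^N ≥ 35.2 ⇒ N ≥ ln(35.2) / ln α = 3.561 / 0.03432 = 103.77.
Minimum whole number of stages: N = 104.

104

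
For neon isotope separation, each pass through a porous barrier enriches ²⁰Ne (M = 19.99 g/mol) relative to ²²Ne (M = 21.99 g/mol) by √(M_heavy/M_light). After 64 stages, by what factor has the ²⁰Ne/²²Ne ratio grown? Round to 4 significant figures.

The single-stage factor is √(M_heavy/M_light), so 64 stages give [√(21.99/19.99)]^64 = (21.99/19.99)^(64/2).
= 1.10005^32 = 21.14.

21.14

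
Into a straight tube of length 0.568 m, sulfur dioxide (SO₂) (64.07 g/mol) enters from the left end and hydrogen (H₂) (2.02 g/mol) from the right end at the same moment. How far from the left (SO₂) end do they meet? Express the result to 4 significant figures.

0.08565 m

Distances travelled in equal time are proportional to diffusion rates, so d_SO₂/d_H₂ = √(M_H₂/M_SO₂) = √(2.02/64.07) = 0.1776.
With d_SO₂ + d_H₂ = 0.568 m, d_H₂ = 0.568/(1 + 0.1776) = 0.4824 m.
d_SO₂ = 0.568 − 0.4824 = 0.08565 m.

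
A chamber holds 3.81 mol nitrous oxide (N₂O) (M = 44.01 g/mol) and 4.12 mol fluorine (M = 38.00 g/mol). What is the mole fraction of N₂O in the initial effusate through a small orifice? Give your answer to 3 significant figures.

Rate_i ∝ x_i/√M_i (Graham's law weighted by mole fraction), so the effusate composition follows n_i/√M_i.
Mole fraction of N₂O in the effusate = (n_N₂O/√M_N₂O) / (n_N₂O/√M_N₂O + n_F₂/√M_F₂)
= (3.81/√44.01) / (3.81/√44.01 + 4.12/√38.00) = 0.5743/(0.5743 + 0.6684) = 0.462.

0.462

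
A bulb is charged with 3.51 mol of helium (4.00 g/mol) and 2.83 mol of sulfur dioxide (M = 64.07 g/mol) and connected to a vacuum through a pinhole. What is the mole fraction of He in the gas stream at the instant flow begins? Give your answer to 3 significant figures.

The effusion rate of species i is ∝ p_i/√M_i ∝ n_i/√M_i.
Mole fraction of He in the effusate = (n_He/√M_He) / (n_He/√M_He + n_SO₂/√M_SO₂)
= (3.51/√4.00) / (3.51/√4.00 + 2.83/√64.07) = 1.755/(1.755 + 0.3536) = 0.832.

0.832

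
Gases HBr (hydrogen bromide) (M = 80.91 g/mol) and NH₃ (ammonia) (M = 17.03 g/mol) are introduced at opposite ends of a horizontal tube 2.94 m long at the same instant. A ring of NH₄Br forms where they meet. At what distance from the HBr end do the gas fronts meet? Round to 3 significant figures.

In equal time, each gas travels a distance ∝ its rate ∝ 1/√M, so d_HBr/d_NH₃ = √(M_NH₃/M_HBr) = √(17.03/80.91) = 0.4588.
With d_HBr + d_NH₃ = 2.94 m, d_NH₃ = 2.94/(1 + 0.4588) = 2.015 m.
d_HBr = 2.94 − 2.015 = 0.925 m.

0.925 m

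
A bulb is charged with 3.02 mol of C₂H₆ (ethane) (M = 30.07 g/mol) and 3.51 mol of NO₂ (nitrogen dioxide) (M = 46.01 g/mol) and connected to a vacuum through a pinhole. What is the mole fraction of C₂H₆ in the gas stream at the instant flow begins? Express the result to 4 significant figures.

0.5156

The effusion rate of species i is ∝ p_i/√M_i ∝ n_i/√M_i.
x_C₂H₆(eff) = (n_C₂H₆/√M_C₂H₆) / (n_C₂H₆/√M_C₂H₆ + n_NO₂/√M_NO₂)
= (3.02/√30.07) / (3.02/√30.07 + 3.51/√46.01) = 0.5507/(0.5507 + 0.5175) = 0.5156.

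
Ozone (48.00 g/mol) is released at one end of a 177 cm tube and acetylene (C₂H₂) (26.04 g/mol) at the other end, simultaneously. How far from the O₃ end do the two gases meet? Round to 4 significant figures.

75.07 cm

The fronts meet when d_O₃ + d_C₂H₂ = L with d_O₃/d_C₂H₂ = √(M_C₂H₂/M_O₃) (Graham's law). Here √(M_C₂H₂/M_O₃) = √(26.04/48.00) = 0.7365.
With d_O₃ + d_C₂H₂ = 177 cm, d_C₂H₂ = 177/(1 + 0.7365) = 101.9 cm.
d_O₃ = 177 − 101.9 = 75.07 cm.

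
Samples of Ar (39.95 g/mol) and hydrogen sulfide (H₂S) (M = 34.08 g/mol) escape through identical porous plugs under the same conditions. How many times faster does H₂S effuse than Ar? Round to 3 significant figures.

Graham's law gives rate_H₂S/rate_Ar = √(M_Ar/M_H₂S) = √(39.95/34.08) = √1.172 = 1.08.

1.08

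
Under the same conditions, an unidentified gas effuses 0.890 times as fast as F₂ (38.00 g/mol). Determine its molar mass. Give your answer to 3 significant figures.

Using Graham's law: rate_X/rate_F₂ = √(M_F₂/M_X).
0.890 = √(38.00/M_X)
M_X = 38.00 / 0.890² = 38.00 / 0.7921 = 48.0 g/mol

48.0 g/mol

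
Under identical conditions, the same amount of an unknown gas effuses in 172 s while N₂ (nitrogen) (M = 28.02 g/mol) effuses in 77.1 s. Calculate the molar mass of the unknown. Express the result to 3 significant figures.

Graham's law gives t_X/t_N₂ = √(M_X/M_N₂).
172/77.1 = 2.231 = √(M_X/28.02)
M_X = 28.02 × 2.231² = 28.02 × 4.977 = 139 g/mol

139 g/mol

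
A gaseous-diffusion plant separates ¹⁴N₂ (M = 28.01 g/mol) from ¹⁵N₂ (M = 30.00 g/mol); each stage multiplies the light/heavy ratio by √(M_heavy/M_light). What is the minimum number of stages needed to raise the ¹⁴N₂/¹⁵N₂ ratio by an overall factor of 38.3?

107

Per stage α = (30.00/28.01)^(1/2) = 1.07105^0.5, giving ln α = 0.03432.
Need α^N ≥ 38.3 ⇒ N ≥ ln(38.3) / ln α = 3.645 / 0.03432 = 106.23.
Rounding up, N = 107 stages.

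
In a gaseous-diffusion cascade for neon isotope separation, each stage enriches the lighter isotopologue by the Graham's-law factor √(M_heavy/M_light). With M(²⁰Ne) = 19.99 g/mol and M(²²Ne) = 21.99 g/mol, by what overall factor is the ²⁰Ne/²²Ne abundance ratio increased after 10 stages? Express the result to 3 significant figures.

1.61

Overall factor = α^10 with α = √(21.99/19.99), i.e. (21.99/19.99)^(10/2).
= 1.10005^5 = 1.61.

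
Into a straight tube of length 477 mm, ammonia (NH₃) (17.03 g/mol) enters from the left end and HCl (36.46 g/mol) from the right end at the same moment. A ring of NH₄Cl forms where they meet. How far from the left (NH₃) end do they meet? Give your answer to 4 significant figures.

283.3 mm

Distances travelled in equal time are proportional to diffusion rates, so d_NH₃/d_HCl = √(M_HCl/M_NH₃) = √(36.46/17.03) = 1.463.
With d_NH₃ + d_HCl = 477 mm, d_HCl = 477/(1 + 1.463) = 193.7 mm.
d_NH₃ = 477 − 193.7 = 283.3 mm.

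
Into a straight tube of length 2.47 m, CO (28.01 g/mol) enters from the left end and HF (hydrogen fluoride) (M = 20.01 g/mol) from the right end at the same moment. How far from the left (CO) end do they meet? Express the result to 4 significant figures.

Distances travelled in equal time are proportional to diffusion rates, so d_CO/d_HF = √(M_HF/M_CO) = √(20.01/28.01) = 0.8452.
With d_CO + d_HF = 2.47 m, d_HF = 2.47/(1 + 0.8452) = 1.339 m.
d_CO = 2.47 − 1.339 = 1.131 m.

1.131 m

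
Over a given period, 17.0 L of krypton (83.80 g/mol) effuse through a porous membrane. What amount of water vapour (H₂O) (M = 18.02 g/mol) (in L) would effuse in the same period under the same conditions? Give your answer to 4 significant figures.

From Graham's law, rate_H₂O/rate_Kr = √(M_Kr/M_H₂O) = √(83.80/18.02) = √4.650 = 2.156.
So the volume for H₂O is 17.0 × 2.156 = 36.66 L.

36.66 L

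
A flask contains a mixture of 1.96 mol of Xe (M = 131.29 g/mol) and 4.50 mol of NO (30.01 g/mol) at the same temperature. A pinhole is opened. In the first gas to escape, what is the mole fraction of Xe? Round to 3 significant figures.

0.172

Rate_i ∝ x_i/√M_i (Graham's law weighted by mole fraction), so the effusate composition follows n_i/√M_i.
Mole fraction of Xe in the effusate = (n_Xe/√M_Xe) / (n_Xe/√M_Xe + n_NO/√M_NO)
= (1.96/√131.29) / (1.96/√131.29 + 4.50/√30.01) = 0.1711/(0.1711 + 0.8214) = 0.172.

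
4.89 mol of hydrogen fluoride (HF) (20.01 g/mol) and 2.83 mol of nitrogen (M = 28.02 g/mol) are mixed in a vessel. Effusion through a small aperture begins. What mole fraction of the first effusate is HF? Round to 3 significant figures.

0.672

Effusion rate of each component ∝ n_i/√M_i (partial pressure × 1/√M).
So x_HF in the escaping gas = (n_HF/√M_HF) / Σ(n_i/√M_i)
= (4.89/√20.01) / (4.89/√20.01 + 2.83/√28.02) = 1.093/(1.093 + 0.5346) = 0.672.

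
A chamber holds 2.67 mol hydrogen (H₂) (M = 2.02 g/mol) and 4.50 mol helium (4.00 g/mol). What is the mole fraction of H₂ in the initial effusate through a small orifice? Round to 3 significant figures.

Effusion rate of each component ∝ n_i/√M_i (partial pressure × 1/√M).
So x_H₂ in the escaping gas = (n_H₂/√M_H₂) / Σ(n_i/√M_i)
= (2.67/√2.02) / (2.67/√2.02 + 4.50/√4.00) = 1.879/(1.879 + 2.250) = 0.455.

0.455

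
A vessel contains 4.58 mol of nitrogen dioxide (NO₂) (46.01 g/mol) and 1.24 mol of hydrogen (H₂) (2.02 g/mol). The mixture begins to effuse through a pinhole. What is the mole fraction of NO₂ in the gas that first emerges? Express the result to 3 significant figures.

The effusion rate of species i is ∝ p_i/√M_i ∝ n_i/√M_i.
x_NO₂(eff) = (n_NO₂/√M_NO₂) / (n_NO₂/√M_NO₂ + n_H₂/√M_H₂)
= (4.58/√46.01) / (4.58/√46.01 + 1.24/√2.02) = 0.6752/(0.6752 + 0.8725) = 0.436.

0.436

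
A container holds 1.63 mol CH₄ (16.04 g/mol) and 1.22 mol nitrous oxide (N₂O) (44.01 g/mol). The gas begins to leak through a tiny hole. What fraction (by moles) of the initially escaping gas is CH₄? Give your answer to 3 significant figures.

Each component's effusion rate ∝ (its partial pressure)·(1/√M) ∝ n_i/√M_i.
Mole fraction of CH₄ in the effusate = (n_CH₄/√M_CH₄) / (n_CH₄/√M_CH₄ + n_N₂O/√M_N₂O)
= (1.63/√16.04) / (1.63/√16.04 + 1.22/√44.01) = 0.4070/(0.4070 + 0.1839) = 0.689.

0.689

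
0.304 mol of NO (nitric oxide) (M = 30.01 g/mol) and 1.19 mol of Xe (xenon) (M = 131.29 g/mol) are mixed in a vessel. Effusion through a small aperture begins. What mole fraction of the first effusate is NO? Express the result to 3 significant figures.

0.348

Each component's effusion rate ∝ (its partial pressure)·(1/√M) ∝ n_i/√M_i.
Mole fraction of NO in the effusate = (n_NO/√M_NO) / (n_NO/√M_NO + n_Xe/√M_Xe)
= (0.304/√30.01) / (0.304/√30.01 + 1.19/√131.29) = 0.05549/(0.05549 + 0.1039) = 0.348.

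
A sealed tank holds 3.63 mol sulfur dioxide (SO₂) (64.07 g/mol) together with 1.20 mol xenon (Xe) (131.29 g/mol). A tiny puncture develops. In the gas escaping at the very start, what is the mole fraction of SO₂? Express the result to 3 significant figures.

0.812

The effusion rate of species i is ∝ p_i/√M_i ∝ n_i/√M_i.
Mole fraction of SO₂ in the effusate = (n_SO₂/√M_SO₂) / (n_SO₂/√M_SO₂ + n_Xe/√M_Xe)
= (3.63/√64.07) / (3.63/√64.07 + 1.20/√131.29) = 0.4535/(0.4535 + 0.1047) = 0.812.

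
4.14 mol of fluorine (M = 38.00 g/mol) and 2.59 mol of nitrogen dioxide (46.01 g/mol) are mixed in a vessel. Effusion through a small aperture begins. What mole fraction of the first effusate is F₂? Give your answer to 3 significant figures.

The effusion rate of species i is ∝ p_i/√M_i ∝ n_i/√M_i.
x_F₂(eff) = (n_F₂/√M_F₂) / (n_F₂/√M_F₂ + n_NO₂/√M_NO₂)
= (4.14/√38.00) / (4.14/√38.00 + 2.59/√46.01) = 0.6716/(0.6716 + 0.3818) = 0.638.

0.638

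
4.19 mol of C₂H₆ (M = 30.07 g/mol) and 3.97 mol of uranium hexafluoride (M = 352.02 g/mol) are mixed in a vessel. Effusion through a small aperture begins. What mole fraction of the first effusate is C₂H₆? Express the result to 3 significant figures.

0.783

Rate_i ∝ x_i/√M_i (Graham's law weighted by mole fraction), so the effusate composition follows n_i/√M_i.
x_C₂H₆(eff) = (n_C₂H₆/√M_C₂H₆) / (n_C₂H₆/√M_C₂H₆ + n_UF₆/√M_UF₆)
= (4.19/√30.07) / (4.19/√30.07 + 3.97/√352.02) = 0.7641/(0.7641 + 0.2116) = 0.783.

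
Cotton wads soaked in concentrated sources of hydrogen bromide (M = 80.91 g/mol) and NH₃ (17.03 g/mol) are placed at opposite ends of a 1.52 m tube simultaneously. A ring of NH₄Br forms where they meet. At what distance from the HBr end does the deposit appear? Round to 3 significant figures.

0.478 m

Distances travelled in equal time are proportional to diffusion rates, so d_HBr/d_NH₃ = √(M_NH₃/M_HBr) = √(17.03/80.91) = 0.4588.
With d_HBr + d_NH₃ = 1.52 m, d_NH₃ = 1.52/(1 + 0.4588) = 1.042 m.
d_HBr = 1.52 − 1.042 = 0.478 m.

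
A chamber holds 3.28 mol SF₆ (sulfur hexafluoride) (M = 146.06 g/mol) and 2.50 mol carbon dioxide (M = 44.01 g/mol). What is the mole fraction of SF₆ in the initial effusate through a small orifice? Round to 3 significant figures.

0.419

Effusion rate of each component ∝ n_i/√M_i (partial pressure × 1/√M).
x_SF₆(eff) = (n_SF₆/√M_SF₆) / (n_SF₆/√M_SF₆ + n_CO₂/√M_CO₂)
= (3.28/√146.06) / (3.28/√146.06 + 2.50/√44.01) = 0.2714/(0.2714 + 0.3768) = 0.419.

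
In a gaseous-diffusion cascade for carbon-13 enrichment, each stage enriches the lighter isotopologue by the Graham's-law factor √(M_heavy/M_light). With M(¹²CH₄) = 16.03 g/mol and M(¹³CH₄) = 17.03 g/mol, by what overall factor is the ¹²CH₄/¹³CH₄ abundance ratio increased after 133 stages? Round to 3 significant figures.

After 133 stages the ratio has grown by (√(17.03/16.03))^133 = (17.03/16.03)^(133/2).
= 1.06238^(133/2) = 55.9.

55.9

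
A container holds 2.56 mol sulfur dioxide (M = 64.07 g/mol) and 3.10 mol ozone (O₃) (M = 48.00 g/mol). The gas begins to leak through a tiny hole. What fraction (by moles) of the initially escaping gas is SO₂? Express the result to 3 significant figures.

0.417

Each component's effusion rate ∝ (its partial pressure)·(1/√M) ∝ n_i/√M_i.
x_SO₂(eff) = (n_SO₂/√M_SO₂) / (n_SO₂/√M_SO₂ + n_O₃/√M_O₃)
= (2.56/√64.07) / (2.56/√64.07 + 3.10/√48.00) = 0.3198/(0.3198 + 0.4474) = 0.417.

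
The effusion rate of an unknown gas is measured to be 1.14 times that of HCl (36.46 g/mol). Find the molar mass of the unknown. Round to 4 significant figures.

Since effusion rate ∝ 1/√M, rate_X/rate_HCl = √(M_HCl/M_X).
1.14 = √(36.46/M_X)
M_X = 36.46 / 1.14² = 36.46 / 1.300 = 28.05 g/mol

28.05 g/mol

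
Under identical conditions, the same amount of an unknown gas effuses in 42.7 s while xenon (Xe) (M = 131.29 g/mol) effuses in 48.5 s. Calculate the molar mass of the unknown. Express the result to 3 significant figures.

From Graham's law, t_X/t_Xe = √(M_X/M_Xe).
42.7/48.5 = 0.8804 = √(M_X/131.29)
M_X = 131.29 × 0.8804² = 131.29 × 0.7751 = 102 g/mol

102 g/mol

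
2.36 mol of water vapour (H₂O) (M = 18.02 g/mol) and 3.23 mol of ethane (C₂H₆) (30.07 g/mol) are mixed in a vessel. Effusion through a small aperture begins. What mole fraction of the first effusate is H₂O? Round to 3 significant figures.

Effusion rate of each component ∝ n_i/√M_i (partial pressure × 1/√M).
So x_H₂O in the escaping gas = (n_H₂O/√M_H₂O) / Σ(n_i/√M_i)
= (2.36/√18.02) / (2.36/√18.02 + 3.23/√30.07) = 0.5559/(0.5559 + 0.5890) = 0.486.

0.486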